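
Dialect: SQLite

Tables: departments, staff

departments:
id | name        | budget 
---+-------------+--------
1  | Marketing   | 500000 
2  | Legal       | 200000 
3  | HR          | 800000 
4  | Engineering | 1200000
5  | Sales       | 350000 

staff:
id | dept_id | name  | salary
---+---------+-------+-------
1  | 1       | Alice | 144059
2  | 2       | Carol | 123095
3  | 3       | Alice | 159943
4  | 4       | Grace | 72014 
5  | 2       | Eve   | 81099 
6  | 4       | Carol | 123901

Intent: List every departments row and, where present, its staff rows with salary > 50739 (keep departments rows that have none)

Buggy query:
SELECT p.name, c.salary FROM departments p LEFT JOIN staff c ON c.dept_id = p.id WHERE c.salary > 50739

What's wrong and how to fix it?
Bug: A WHERE condition on the right-hand table after LEFT JOIN drops unmatched parents

Fix: Move the right-table condition into the ON clause so unmatched parents are kept

Corrected query:
SELECT p.name, c.salary FROM departments p LEFT JOIN staff c ON c.dept_id = p.id AND c.salary > 50739

Result:
name        | salary
------------+-------
Marketing   | 144059
Legal       | 81099 
Legal       | 123095
HR          | 159943
Engineering | 72014 
Engineering | 123901
Sales       | NULL  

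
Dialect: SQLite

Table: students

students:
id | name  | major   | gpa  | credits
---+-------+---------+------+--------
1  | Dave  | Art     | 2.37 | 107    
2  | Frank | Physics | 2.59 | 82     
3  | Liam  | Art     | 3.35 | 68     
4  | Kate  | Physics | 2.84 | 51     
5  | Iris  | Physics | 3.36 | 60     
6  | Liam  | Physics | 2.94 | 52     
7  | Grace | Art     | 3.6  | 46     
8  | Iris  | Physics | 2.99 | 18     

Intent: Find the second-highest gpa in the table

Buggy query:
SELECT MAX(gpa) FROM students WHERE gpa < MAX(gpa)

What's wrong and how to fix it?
Bug: MAX(gpa) on the right of the comparison is an aggregate-in-WHERE error

Fix: Put the inner MAX in a scalar subquery

Corrected query:
SELECT MAX(gpa) FROM students WHERE gpa < (SELECT MAX(gpa) FROM students)

Result:
MAX(gpa)
--------
3.36    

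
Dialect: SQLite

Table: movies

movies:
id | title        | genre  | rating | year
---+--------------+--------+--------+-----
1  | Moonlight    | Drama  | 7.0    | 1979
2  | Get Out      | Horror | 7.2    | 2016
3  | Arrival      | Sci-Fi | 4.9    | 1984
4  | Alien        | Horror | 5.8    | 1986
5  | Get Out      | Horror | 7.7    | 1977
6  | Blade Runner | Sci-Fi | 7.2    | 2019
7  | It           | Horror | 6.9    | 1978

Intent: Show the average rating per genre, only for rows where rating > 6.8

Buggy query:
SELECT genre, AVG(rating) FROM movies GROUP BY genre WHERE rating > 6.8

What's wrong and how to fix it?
Bug: Row-level WHERE must come before GROUP BY in the clause order

Fix: Move the WHERE clause before GROUP BY

Corrected query:
SELECT genre, AVG(rating) FROM movies WHERE rating > 6.8 GROUP BY genre

Result:
genre  | AVG(rating)
-------+------------
Drama  | 7          
Horror | 7.266667   
Sci-Fi | 7.2        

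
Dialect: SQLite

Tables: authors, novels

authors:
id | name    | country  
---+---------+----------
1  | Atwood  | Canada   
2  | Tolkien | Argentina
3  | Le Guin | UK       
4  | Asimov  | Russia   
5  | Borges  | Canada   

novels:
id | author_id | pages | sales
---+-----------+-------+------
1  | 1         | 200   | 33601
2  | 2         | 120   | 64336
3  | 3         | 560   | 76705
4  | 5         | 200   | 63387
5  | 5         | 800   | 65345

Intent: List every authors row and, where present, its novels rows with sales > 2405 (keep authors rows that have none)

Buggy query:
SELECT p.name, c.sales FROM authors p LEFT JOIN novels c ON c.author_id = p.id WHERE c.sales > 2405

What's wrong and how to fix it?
Bug: A WHERE condition on the right-hand table after LEFT JOIN drops unmatched parents

Fix: Move the right-table condition into the ON clause so unmatched parents are kept

Corrected query:
SELECT p.name, c.sales FROM authors p LEFT JOIN novels c ON c.author_id = p.id AND c.sales > 2405

Result:
name    | sales
--------+------
Atwood  | 33601
Tolkien | 64336
Le Guin | 76705
Asimov  | NULL 
Borges  | 63387
Borges  | 65345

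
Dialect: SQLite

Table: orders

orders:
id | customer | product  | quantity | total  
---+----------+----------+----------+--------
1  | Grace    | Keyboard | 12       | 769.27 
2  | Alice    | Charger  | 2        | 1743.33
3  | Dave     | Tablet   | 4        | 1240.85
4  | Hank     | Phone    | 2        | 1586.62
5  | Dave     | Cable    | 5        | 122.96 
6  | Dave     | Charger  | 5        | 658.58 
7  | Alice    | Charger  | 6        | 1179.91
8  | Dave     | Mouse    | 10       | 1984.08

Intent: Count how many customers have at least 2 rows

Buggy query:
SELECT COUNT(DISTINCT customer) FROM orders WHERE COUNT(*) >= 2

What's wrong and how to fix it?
Bug: COUNT(*) cannot appear in WHERE; the per-group count doesn't exist yet

Fix: Group first with HAVING COUNT(*) >= 2, then COUNT the resulting groups

Corrected query:
SELECT COUNT(*) FROM (SELECT customer FROM orders GROUP BY customer HAVING COUNT(*) >= 2)

Result:
COUNT(*)
--------
2       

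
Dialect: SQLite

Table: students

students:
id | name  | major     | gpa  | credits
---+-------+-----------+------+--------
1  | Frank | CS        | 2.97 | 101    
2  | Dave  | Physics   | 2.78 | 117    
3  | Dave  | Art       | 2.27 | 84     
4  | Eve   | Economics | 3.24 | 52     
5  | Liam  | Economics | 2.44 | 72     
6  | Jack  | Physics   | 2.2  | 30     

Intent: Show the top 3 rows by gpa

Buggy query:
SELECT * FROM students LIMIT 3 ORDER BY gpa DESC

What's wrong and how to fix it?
Bug: ORDER BY cannot follow LIMIT; LIMIT is the final clause

Fix: Swap the clauses: ORDER BY first, then LIMIT

Corrected query:
SELECT * FROM students ORDER BY gpa DESC LIMIT 3

Result:
id | name  | major     | gpa  | credits
---+-------+-----------+------+--------
4  | Eve   | Economics | 3.24 | 52     
1  | Frank | CS        | 2.97 | 101    
2  | Dave  | Physics   | 2.78 | 117    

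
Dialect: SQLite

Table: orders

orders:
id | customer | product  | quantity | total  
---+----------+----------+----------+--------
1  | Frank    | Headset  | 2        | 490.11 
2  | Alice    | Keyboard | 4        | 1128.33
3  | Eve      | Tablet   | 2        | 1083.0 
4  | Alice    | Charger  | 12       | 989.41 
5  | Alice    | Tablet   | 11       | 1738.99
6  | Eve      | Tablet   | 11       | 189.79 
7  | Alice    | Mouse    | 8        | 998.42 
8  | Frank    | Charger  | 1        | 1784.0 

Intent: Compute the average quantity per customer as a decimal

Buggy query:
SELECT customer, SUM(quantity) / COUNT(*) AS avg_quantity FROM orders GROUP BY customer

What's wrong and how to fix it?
Bug: SUM(quantity) and COUNT(*) are both integers; the division truncates the fractional part

Fix: Cast one side to REAL so the division keeps the fractional part

Corrected query:
SELECT customer, SUM(quantity) * 1.0 / COUNT(*) AS avg_quantity FROM orders GROUP BY customer

Result:
customer | avg_quantity
---------+-------------
Alice    | 8.75        
Eve      | 6.5         
Frank    | 1.5         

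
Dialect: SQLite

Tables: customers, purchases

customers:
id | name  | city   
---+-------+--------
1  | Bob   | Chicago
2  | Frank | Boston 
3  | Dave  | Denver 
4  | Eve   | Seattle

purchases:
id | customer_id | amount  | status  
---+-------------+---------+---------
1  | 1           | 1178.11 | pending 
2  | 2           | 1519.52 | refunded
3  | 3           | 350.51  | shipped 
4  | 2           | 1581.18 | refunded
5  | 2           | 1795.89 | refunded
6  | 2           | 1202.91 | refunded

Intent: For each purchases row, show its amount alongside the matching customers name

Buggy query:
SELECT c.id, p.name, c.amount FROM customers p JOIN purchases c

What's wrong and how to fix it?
Bug: Missing join condition: each purchases row is matched to all customers rows instead of just its own

Fix: Specify the join condition linking the foreign key to the parent id

Corrected query:
SELECT c.id, p.name, c.amount FROM customers p JOIN purchases c ON c.customer_id = p.id

Result:
id | name  | amount 
---+-------+--------
1  | Bob   | 1178.11
2  | Frank | 1519.52
3  | Dave  | 350.51 
4  | Frank | 1581.18
5  | Frank | 1795.89
6  | Frank | 1202.91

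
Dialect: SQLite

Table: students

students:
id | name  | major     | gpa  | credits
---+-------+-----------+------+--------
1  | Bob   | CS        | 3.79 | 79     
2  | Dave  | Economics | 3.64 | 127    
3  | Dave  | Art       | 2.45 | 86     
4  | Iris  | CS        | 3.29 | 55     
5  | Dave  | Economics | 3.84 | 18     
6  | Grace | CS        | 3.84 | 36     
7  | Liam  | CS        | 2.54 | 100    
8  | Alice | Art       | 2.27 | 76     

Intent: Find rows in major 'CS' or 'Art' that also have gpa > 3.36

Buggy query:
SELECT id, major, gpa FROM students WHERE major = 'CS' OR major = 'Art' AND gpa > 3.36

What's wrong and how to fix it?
Bug: Without parentheses, AND is evaluated before OR, so the gpa filter only applies to the 'Art' branch

Fix: Add parentheses around the OR so the AND applies to both alternatives

Corrected query:
SELECT id, major, gpa FROM students WHERE (major = 'CS' OR major = 'Art') AND gpa > 3.36

Result:
id | major | gpa 
---+-------+-----
1  | CS    | 3.79
6  | CS    | 3.84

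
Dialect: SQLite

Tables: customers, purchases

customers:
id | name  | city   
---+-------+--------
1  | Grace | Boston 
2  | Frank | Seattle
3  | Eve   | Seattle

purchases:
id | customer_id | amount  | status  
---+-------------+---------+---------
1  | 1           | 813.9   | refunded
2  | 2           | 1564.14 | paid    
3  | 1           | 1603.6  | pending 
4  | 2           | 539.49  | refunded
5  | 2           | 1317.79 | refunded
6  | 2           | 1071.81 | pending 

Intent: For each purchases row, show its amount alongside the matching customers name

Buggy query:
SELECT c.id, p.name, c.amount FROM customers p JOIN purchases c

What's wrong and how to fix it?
Bug: JOIN with no ON clause produces a cartesian product; every purchases row pairs with every customers row

Fix: Add ON c.customer_id = p.id to the JOIN

Corrected query:
SELECT c.id, p.name, c.amount FROM customers p JOIN purchases c ON c.customer_id = p.id

Result:
id | name  | amount 
---+-------+--------
1  | Grace | 813.9  
2  | Frank | 1564.14
3  | Grace | 1603.6 
4  | Frank | 539.49 
5  | Frank | 1317.79
6  | Frank | 1071.81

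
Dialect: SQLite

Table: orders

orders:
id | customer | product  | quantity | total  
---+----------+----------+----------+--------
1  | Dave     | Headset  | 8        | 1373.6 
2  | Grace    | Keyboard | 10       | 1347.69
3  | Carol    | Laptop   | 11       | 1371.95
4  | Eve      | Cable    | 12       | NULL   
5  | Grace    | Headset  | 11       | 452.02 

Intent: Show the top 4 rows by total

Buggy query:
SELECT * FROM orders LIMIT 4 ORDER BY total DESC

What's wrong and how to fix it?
Bug: ORDER BY cannot follow LIMIT; LIMIT is the final clause

Fix: Sort with ORDER BY, then apply LIMIT

Corrected query:
SELECT * FROM orders ORDER BY total DESC LIMIT 4

Result:
id | customer | product  | quantity | total  
---+----------+----------+----------+--------
1  | Dave     | Headset  | 8        | 1373.6 
3  | Carol    | Laptop   | 11       | 1371.95
2  | Grace    | Keyboard | 10       | 1347.69
5  | Grace    | Headset  | 11       | 452.02 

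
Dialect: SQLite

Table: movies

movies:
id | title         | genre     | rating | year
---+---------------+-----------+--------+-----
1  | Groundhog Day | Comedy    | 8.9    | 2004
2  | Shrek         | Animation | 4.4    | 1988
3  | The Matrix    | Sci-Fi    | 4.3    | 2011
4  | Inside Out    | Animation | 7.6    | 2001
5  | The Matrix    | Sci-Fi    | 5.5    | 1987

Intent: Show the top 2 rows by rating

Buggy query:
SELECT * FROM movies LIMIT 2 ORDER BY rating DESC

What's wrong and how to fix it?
Bug: LIMIT must come after ORDER BY

Fix: Sort with ORDER BY, then apply LIMIT

Corrected query:
SELECT * FROM movies ORDER BY rating DESC LIMIT 2

Result:
id | title         | genre     | rating | year
---+---------------+-----------+--------+-----
1  | Groundhog Day | Comedy    | 8.9    | 2004
4  | Inside Out    | Animation | 7.6    | 2001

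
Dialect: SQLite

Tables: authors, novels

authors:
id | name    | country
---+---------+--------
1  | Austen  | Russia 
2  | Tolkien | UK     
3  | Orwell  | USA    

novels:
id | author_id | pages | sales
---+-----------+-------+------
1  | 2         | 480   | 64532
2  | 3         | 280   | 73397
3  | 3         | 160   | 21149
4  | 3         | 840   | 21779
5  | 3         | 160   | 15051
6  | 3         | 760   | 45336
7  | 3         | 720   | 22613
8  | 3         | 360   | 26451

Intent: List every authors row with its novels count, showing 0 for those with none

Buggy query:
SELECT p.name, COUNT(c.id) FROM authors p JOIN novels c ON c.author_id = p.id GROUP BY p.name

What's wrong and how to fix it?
Bug: INNER JOIN drops authors rows that have no matching novels rows

Fix: Use LEFT JOIN so parents without children still appear (COUNT(c.id) gives 0)

Corrected query:
SELECT p.name, COUNT(c.id) FROM authors p LEFT JOIN novels c ON c.author_id = p.id GROUP BY p.name

Result:
name    | COUNT(c.id)
--------+------------
Austen  | 0          
Orwell  | 7          
Tolkien | 1          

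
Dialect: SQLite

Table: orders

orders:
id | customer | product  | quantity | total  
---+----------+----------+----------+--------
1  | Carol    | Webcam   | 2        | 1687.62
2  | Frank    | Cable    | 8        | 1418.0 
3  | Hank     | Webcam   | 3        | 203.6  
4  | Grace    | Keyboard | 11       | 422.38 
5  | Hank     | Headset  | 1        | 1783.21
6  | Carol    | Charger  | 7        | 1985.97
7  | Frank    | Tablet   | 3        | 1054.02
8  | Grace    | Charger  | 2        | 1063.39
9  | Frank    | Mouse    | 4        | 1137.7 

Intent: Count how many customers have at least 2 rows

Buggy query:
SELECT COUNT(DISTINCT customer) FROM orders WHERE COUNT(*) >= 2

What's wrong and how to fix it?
Bug: WHERE filters individual rows, not groups, so a group-level COUNT is invalid there

Fix: Group first with HAVING COUNT(*) >= 2, then COUNT the resulting groups

Corrected query:
SELECT COUNT(*) FROM (SELECT customer FROM orders GROUP BY customer HAVING COUNT(*) >= 2)

Result:
COUNT(*)
--------
4       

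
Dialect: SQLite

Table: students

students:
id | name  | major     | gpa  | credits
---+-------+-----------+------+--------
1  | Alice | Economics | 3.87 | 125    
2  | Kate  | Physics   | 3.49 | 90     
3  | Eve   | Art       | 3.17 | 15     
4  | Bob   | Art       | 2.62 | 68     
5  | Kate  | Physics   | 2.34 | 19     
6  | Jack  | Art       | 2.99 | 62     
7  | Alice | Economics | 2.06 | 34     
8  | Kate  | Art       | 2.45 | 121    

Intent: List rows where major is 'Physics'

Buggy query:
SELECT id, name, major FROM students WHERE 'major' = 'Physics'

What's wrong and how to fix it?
Bug: 'major' in single quotes is a string literal, not the column; the comparison is literal-vs-literal and never true

Fix: Remove the quotes around the column name (or use double quotes for an identifier)

Corrected query:
SELECT id, name, major FROM students WHERE major = 'Physics'

Result:
id | name | major  
---+------+--------
2  | Kate | Physics
5  | Kate | Physics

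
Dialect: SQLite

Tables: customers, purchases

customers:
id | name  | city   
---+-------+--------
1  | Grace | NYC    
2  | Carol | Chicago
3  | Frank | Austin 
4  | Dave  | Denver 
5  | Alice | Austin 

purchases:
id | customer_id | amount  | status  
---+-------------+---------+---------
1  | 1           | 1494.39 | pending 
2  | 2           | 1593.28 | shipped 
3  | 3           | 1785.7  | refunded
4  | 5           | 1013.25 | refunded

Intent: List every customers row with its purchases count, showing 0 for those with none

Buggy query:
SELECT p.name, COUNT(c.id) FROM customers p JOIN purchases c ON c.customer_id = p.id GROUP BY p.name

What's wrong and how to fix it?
Bug: An inner join excludes parents with zero children

Fix: Use LEFT JOIN so parents without children still appear (COUNT(c.id) gives 0)

Corrected query:
SELECT p.name, COUNT(c.id) FROM customers p LEFT JOIN purchases c ON c.customer_id = p.id GROUP BY p.name

Result:
name  | COUNT(c.id)
------+------------
Alice | 1          
Carol | 1          
Dave  | 0          
Frank | 1          
Grace | 1          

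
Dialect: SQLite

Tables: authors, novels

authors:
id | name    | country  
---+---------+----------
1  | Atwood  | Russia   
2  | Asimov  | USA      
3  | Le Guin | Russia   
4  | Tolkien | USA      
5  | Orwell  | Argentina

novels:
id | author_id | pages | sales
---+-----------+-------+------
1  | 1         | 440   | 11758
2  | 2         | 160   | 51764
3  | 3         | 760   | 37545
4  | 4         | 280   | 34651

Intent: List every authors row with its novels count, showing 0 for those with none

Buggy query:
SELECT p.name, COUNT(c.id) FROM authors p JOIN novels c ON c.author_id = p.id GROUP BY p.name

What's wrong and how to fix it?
Bug: An inner join excludes parents with zero children

Fix: Switch to LEFT JOIN to retain unmatched parent rows

Corrected query:
SELECT p.name, COUNT(c.id) FROM authors p LEFT JOIN novels c ON c.author_id = p.id GROUP BY p.name

Result:
name    | COUNT(c.id)
--------+------------
Asimov  | 1          
Atwood  | 1          
Le Guin | 1          
Orwell  | 0          
Tolkien | 1          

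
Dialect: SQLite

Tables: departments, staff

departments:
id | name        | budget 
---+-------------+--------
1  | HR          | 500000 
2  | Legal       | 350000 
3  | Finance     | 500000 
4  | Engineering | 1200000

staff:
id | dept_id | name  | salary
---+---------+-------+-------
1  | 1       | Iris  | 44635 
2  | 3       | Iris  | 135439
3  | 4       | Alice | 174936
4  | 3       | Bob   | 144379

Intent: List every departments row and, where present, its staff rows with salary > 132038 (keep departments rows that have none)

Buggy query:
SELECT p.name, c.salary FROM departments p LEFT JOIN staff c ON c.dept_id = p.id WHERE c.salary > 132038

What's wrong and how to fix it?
Bug: A WHERE condition on the right-hand table after LEFT JOIN drops unmatched parents

Fix: Move the right-table condition into the ON clause so unmatched parents are kept

Corrected query:
SELECT p.name, c.salary FROM departments p LEFT JOIN staff c ON c.dept_id = p.id AND c.salary > 132038

Result:
name        | salary
------------+-------
HR          | NULL  
Legal       | NULL  
Finance     | 135439
Finance     | 144379
Engineering | 174936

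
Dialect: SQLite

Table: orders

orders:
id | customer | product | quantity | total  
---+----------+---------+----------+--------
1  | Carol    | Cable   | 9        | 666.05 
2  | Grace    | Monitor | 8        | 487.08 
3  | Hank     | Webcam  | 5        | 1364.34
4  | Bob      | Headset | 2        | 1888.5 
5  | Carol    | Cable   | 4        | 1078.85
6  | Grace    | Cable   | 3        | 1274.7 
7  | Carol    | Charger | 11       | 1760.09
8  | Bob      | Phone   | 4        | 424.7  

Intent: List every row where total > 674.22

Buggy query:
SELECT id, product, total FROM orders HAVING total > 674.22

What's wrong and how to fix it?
Bug: HAVING filters the output of aggregation, but this query has no GROUP BY and no aggregate functions, so SQLite rejects it (HAVING clause on a non-aggregate query); the condition here is per row

Fix: Replace HAVING with WHERE since the condition applies to individual rows

Corrected query:
SELECT id, product, total FROM orders WHERE total > 674.22

Result:
id | product | total  
---+---------+--------
3  | Webcam  | 1364.34
4  | Headset | 1888.5 
5  | Cable   | 1078.85
6  | Cable   | 1274.7 
7  | Charger | 1760.09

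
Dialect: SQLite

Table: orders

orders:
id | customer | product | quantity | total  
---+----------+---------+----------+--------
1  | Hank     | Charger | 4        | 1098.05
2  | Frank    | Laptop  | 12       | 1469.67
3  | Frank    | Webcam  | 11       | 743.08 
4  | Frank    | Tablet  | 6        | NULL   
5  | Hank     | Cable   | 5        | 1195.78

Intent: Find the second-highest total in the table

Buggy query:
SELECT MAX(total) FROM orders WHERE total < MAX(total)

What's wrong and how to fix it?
Bug: MAX(total) on the right of the comparison is an aggregate-in-WHERE error

Fix: Compute the overall MAX in a subquery, then take MAX of rows below it

Corrected query:
SELECT MAX(total) FROM orders WHERE total < (SELECT MAX(total) FROM orders)

Result:
MAX(total)
----------
1195.78   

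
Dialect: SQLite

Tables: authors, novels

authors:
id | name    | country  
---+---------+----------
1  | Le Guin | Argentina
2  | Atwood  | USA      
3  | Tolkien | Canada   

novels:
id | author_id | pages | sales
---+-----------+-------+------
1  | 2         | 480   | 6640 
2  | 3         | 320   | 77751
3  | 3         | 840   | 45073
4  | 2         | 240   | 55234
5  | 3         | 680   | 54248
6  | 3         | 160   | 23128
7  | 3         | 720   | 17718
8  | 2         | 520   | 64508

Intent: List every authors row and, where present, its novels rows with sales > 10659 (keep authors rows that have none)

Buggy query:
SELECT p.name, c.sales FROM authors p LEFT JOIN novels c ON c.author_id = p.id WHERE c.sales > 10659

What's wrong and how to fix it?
Bug: Filtering c.sales in WHERE discards the NULL rows produced by LEFT JOIN, turning it into an inner join

Fix: Put 'c.sales > 10659' in the JOIN's ON clause instead of WHERE

Corrected query:
SELECT p.name, c.sales FROM authors p LEFT JOIN novels c ON c.author_id = p.id AND c.sales > 10659

Result:
name    | sales
--------+------
Le Guin | NULL 
Atwood  | 55234
Atwood  | 64508
Tolkien | 17718
Tolkien | 23128
Tolkien | 45073
Tolkien | 54248
Tolkien | 77751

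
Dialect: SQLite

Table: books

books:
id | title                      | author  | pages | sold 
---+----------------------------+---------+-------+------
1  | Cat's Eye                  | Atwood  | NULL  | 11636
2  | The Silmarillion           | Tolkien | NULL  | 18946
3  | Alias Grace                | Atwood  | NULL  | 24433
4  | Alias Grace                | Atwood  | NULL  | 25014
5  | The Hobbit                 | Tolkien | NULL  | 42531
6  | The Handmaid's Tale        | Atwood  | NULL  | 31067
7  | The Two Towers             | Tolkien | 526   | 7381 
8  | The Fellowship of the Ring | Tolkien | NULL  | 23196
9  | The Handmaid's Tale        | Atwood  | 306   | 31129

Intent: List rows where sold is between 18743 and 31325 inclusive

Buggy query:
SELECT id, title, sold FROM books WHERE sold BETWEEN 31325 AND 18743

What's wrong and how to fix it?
Bug: BETWEEN expects the lower bound first; with 31325 AND 18743 the range is empty

Fix: Write BETWEEN 18743 AND 31325

Corrected query:
SELECT id, title, sold FROM books WHERE sold BETWEEN 18743 AND 31325

Result:
id | title                      | sold 
---+----------------------------+------
2  | The Silmarillion           | 18946
3  | Alias Grace                | 24433
4  | Alias Grace                | 25014
6  | The Handmaid's Tale        | 31067
8  | The Fellowship of the Ring | 23196
9  | The Handmaid's Tale        | 31129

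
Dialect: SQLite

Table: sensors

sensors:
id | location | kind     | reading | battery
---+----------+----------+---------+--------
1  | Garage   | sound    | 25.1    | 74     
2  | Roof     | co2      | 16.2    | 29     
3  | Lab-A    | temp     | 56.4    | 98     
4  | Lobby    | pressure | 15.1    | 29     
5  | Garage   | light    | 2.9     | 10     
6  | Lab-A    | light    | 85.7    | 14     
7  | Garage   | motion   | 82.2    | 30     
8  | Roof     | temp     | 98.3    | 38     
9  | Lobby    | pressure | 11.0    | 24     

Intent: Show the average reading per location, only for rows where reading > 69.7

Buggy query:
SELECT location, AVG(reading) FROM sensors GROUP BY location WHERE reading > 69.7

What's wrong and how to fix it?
Bug: WHERE cannot follow GROUP BY

Fix: Place WHERE between FROM and GROUP BY

Corrected query:
SELECT location, AVG(reading) FROM sensors WHERE reading > 69.7 GROUP BY location

Result:
location | AVG(reading)
---------+-------------
Garage   | 82.2        
Lab-A    | 85.7        
Roof     | 98.3        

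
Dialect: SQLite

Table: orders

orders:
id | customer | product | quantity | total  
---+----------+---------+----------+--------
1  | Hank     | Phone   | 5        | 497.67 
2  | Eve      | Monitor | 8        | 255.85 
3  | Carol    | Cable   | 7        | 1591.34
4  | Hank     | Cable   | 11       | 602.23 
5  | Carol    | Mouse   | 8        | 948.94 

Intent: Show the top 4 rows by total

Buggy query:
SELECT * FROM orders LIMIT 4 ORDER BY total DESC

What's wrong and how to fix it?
Bug: LIMIT must come after ORDER BY

Fix: Swap the clauses: ORDER BY first, then LIMIT

Corrected query:
SELECT * FROM orders ORDER BY total DESC LIMIT 4

Result:
id | customer | product | quantity | total  
---+----------+---------+----------+--------
3  | Carol    | Cable   | 7        | 1591.34
5  | Carol    | Mouse   | 8        | 948.94 
4  | Hank     | Cable   | 11       | 602.23 
1  | Hank     | Phone   | 5        | 497.67 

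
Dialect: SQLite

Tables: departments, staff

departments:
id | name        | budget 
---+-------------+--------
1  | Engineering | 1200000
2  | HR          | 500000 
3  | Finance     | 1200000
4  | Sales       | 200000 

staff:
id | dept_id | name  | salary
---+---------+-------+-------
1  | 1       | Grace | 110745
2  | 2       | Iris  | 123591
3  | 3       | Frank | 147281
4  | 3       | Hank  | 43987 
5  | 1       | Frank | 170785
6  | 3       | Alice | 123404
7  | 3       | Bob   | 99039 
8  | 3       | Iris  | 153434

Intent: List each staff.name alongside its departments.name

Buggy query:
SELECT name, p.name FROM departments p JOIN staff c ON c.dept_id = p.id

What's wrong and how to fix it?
Bug: Both tables have a 'name' column; the unqualified reference is ambiguous

Fix: Prefix ambiguous columns with the table alias

Corrected query:
SELECT c.name, p.name FROM departments p JOIN staff c ON c.dept_id = p.id

Result:
name  | name       
------+------------
Grace | Engineering
Iris  | HR         
Frank | Finance    
Hank  | Finance    
Frank | Engineering
Alice | Finance    
Bob   | Finance    
Iris  | Finance    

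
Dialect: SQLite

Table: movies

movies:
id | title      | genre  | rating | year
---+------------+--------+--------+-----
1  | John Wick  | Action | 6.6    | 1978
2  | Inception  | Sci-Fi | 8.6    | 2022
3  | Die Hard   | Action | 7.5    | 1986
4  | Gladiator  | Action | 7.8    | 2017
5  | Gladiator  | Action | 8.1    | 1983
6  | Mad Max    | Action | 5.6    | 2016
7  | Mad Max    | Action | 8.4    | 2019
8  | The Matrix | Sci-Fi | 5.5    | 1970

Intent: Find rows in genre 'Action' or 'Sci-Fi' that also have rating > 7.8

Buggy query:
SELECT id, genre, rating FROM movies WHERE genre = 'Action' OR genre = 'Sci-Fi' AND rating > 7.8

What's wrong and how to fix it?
Bug: Without parentheses, AND is evaluated before OR, so the rating filter only applies to the 'Sci-Fi' branch

Fix: Group the OR with parentheses (or use IN), then AND the threshold

Corrected query:
SELECT id, genre, rating FROM movies WHERE (genre = 'Action' OR genre = 'Sci-Fi') AND rating > 7.8

Result:
id | genre  | rating
---+--------+-------
2  | Sci-Fi | 8.6   
5  | Action | 8.1   
7  | Action | 8.4   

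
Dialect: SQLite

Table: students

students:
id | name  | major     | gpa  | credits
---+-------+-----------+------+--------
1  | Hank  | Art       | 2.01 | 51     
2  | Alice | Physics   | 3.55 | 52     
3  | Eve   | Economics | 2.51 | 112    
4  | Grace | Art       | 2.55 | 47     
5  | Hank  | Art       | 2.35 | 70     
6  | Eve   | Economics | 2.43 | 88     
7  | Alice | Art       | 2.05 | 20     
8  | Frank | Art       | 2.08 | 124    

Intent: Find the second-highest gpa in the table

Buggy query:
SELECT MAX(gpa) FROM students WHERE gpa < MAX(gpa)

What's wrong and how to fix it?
Bug: The inner MAX is an aggregate inside WHERE, which is not allowed

Fix: Compute the overall MAX in a subquery, then take MAX of rows below it

Corrected query:
SELECT MAX(gpa) FROM students WHERE gpa < (SELECT MAX(gpa) FROM students)

Result:
MAX(gpa)
--------
2.55    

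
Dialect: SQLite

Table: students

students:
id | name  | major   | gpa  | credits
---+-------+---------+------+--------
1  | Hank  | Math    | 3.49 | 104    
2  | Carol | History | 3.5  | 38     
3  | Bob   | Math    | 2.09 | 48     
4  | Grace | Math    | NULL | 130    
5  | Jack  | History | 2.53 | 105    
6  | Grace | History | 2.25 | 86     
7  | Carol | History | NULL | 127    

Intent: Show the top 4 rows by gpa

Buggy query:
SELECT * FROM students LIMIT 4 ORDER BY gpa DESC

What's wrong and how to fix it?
Bug: LIMIT must come after ORDER BY

Fix: Sort with ORDER BY, then apply LIMIT

Corrected query:
SELECT * FROM students ORDER BY gpa DESC LIMIT 4

Result:
id | name  | major   | gpa  | credits
---+-------+---------+------+--------
2  | Carol | History | 3.5  | 38     
1  | Hank  | Math    | 3.49 | 104    
5  | Jack  | History | 2.53 | 105    
6  | Grace | History | 2.25 | 86     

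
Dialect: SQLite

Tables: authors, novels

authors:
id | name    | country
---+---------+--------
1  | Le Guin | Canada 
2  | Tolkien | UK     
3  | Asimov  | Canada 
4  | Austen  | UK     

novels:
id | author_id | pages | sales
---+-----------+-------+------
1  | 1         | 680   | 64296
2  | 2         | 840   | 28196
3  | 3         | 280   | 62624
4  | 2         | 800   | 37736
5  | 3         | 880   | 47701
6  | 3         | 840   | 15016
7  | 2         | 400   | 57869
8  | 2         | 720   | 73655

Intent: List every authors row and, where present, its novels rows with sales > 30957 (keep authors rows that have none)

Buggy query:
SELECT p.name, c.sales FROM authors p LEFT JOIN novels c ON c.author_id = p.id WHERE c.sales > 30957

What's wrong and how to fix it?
Bug: Filtering c.sales in WHERE discards the NULL rows produced by LEFT JOIN, turning it into an inner join

Fix: Move the right-table condition into the ON clause so unmatched parents are kept

Corrected query:
SELECT p.name, c.sales FROM authors p LEFT JOIN novels c ON c.author_id = p.id AND c.sales > 30957

Result:
name    | sales
--------+------
Le Guin | 64296
Tolkien | 37736
Tolkien | 57869
Tolkien | 73655
Asimov  | 47701
Asimov  | 62624
Austen  | NULL 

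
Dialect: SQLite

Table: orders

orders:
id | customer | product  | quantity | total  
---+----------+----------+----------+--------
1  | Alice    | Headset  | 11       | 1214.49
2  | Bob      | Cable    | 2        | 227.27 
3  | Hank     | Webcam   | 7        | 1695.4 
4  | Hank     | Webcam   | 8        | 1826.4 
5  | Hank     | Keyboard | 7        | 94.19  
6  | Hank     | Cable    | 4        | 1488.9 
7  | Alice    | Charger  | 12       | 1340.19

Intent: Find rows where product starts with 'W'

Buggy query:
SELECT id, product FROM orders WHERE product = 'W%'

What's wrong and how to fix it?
Bug: Wildcards only work with LIKE; '=' treats '%' as a literal character

Fix: Replace '=' with LIKE so 'W%' is treated as a pattern

Corrected query:
SELECT id, product FROM orders WHERE product LIKE 'W%'

Result:
id | product
---+--------
3  | Webcam 
4  | Webcam 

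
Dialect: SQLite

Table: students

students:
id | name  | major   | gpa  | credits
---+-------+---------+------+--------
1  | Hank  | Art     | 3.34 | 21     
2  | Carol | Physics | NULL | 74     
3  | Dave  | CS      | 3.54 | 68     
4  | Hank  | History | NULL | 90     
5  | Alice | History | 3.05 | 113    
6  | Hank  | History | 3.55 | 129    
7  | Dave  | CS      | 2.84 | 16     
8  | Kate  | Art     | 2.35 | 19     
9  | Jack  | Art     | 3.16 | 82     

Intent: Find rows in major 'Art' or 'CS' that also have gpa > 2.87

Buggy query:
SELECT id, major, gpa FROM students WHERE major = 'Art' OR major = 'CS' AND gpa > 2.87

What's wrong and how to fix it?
Bug: AND binds tighter than OR, so this parses as major = 'Art' OR (major = 'CS' AND gpa > 2.87)

Fix: Add parentheses around the OR so the AND applies to both alternatives

Corrected query:
SELECT id, major, gpa FROM students WHERE (major = 'Art' OR major = 'CS') AND gpa > 2.87

Result:
id | major | gpa 
---+-------+-----
1  | Art   | 3.34
3  | CS    | 3.54
9  | Art   | 3.16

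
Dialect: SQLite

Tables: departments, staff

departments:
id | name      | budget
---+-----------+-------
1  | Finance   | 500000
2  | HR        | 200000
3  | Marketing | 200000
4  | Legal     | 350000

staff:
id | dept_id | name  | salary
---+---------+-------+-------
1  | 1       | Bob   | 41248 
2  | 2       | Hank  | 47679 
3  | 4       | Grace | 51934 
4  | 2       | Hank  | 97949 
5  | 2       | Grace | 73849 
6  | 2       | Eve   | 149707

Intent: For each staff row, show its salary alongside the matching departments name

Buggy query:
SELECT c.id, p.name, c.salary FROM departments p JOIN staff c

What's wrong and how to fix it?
Bug: JOIN with no ON clause produces a cartesian product; every staff row pairs with every departments row

Fix: Specify the join condition linking the foreign key to the parent id

Corrected query:
SELECT c.id, p.name, c.salary FROM departments p JOIN staff c ON c.dept_id = p.id

Result:
id | name    | salary
---+---------+-------
1  | Finance | 41248 
2  | HR      | 47679 
3  | Legal   | 51934 
4  | HR      | 97949 
5  | HR      | 73849 
6  | HR      | 149707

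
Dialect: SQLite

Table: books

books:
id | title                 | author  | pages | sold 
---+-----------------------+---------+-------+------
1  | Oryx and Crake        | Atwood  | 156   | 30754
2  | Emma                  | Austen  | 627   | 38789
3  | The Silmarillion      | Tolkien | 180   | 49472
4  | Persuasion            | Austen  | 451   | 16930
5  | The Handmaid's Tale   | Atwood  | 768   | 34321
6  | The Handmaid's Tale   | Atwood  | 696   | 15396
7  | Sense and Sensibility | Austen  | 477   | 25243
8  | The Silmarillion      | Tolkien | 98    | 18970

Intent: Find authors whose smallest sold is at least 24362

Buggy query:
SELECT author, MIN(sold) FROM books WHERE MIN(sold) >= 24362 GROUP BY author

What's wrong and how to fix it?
Bug: MIN() in WHERE is a misuse of aggregate

Fix: Use HAVING for the per-group MIN condition

Corrected query:
SELECT author, MIN(sold) FROM books GROUP BY author HAVING MIN(sold) >= 24362

Result:
(no rows)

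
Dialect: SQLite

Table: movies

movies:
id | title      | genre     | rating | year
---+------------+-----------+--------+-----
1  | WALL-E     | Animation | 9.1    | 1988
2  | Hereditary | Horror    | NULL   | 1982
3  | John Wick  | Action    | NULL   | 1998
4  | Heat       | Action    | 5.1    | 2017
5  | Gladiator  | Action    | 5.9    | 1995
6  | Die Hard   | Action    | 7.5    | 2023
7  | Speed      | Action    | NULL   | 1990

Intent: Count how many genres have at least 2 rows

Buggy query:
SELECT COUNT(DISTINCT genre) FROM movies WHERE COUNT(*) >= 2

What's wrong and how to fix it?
Bug: WHERE filters individual rows, not groups, so a group-level COUNT is invalid there

Fix: Group first with HAVING COUNT(*) >= 2, then COUNT the resulting groups

Corrected query:
SELECT COUNT(*) FROM (SELECT genre FROM movies GROUP BY genre HAVING COUNT(*) >= 2)

Result:
COUNT(*)
--------
1       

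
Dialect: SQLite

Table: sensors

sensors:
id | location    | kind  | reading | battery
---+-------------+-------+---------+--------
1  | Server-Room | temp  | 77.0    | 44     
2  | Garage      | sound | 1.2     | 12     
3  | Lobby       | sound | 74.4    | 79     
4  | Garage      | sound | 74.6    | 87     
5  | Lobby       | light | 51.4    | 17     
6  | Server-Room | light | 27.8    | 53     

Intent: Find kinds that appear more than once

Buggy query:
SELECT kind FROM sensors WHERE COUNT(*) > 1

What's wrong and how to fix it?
Bug: COUNT(*) is an aggregate and cannot be used in WHERE

Fix: Group first, then use HAVING for the count condition

Corrected query:
SELECT kind FROM sensors GROUP BY kind HAVING COUNT(*) > 1

Result:
kind 
-----
light
sound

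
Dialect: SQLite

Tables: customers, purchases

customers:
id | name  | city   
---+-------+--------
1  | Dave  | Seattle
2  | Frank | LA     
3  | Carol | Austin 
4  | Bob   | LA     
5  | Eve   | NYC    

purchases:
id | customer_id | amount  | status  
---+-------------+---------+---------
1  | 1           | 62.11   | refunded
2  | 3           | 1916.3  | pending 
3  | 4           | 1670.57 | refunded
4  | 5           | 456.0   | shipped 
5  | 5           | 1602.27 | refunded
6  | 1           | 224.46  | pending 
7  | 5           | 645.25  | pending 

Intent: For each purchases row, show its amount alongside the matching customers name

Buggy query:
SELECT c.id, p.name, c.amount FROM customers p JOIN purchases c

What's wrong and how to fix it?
Bug: Missing join condition: each purchases row is matched to all customers rows instead of just its own

Fix: Specify the join condition linking the foreign key to the parent id

Corrected query:
SELECT c.id, p.name, c.amount FROM customers p JOIN purchases c ON c.customer_id = p.id

Result:
id | name  | amount 
---+-------+--------
1  | Dave  | 62.11  
2  | Carol | 1916.3 
3  | Bob   | 1670.57
4  | Eve   | 456    
5  | Eve   | 1602.27
6  | Dave  | 224.46 
7  | Eve   | 645.25 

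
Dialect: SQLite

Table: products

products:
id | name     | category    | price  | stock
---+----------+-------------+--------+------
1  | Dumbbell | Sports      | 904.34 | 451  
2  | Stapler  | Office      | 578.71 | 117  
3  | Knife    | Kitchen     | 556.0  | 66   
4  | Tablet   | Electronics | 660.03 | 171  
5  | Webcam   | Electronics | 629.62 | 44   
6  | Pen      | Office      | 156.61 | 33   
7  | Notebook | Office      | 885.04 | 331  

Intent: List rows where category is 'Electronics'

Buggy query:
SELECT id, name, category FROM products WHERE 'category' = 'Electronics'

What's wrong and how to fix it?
Bug: 'category' in single quotes is a string literal, not the column; the comparison is literal-vs-literal and never true

Fix: Remove the quotes around the column name (or use double quotes for an identifier)

Corrected query:
SELECT id, name, category FROM products WHERE category = 'Electronics'

Result:
id | name   | category   
---+--------+------------
4  | Tablet | Electronics
5  | Webcam | Electronics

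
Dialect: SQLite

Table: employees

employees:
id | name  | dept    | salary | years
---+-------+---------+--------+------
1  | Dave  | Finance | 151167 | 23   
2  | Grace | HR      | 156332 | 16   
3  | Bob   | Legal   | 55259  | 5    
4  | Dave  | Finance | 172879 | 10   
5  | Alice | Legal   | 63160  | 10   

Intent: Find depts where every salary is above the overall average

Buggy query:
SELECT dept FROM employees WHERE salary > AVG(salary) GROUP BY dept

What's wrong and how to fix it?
Bug: WHERE evaluates per row before aggregation, so AVG() is unavailable

Fix: Compute the overall average in a scalar subquery and compare each group's MIN against it in HAVING

Corrected query:
SELECT dept FROM employees GROUP BY dept HAVING MIN(salary) > (SELECT AVG(salary) FROM employees)

Result:
dept   
-------
Finance
HR     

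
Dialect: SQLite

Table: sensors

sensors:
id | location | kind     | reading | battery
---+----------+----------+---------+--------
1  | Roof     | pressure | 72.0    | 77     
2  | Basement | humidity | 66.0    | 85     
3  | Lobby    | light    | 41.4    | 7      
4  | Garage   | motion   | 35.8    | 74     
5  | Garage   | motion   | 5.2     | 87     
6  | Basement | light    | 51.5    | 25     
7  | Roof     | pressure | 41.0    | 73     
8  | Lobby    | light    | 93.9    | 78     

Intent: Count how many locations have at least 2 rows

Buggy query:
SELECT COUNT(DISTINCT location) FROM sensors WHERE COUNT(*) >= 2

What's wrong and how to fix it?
Bug: COUNT(*) cannot appear in WHERE; the per-group count doesn't exist yet

Fix: Use a subquery that GROUPs and filters with HAVING, then count its rows

Corrected query:
SELECT COUNT(*) FROM (SELECT location FROM sensors GROUP BY location HAVING COUNT(*) >= 2)

Result:
COUNT(*)
--------
4       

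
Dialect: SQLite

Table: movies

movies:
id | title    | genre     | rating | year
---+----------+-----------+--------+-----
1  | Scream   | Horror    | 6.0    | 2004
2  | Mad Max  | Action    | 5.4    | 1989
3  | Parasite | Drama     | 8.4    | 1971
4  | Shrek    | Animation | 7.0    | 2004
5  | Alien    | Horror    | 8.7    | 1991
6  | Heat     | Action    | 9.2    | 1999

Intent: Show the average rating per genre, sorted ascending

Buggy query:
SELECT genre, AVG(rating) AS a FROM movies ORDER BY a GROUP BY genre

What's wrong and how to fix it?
Bug: ORDER BY appears before GROUP BY; SQL clause order requires GROUP BY first

Fix: Move ORDER BY to the end, after GROUP BY

Corrected query:
SELECT genre, AVG(rating) AS a FROM movies GROUP BY genre ORDER BY a

Result:
genre     | a   
----------+-----
Animation | 7   
Action    | 7.3 
Horror    | 7.35
Drama     | 8.4 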